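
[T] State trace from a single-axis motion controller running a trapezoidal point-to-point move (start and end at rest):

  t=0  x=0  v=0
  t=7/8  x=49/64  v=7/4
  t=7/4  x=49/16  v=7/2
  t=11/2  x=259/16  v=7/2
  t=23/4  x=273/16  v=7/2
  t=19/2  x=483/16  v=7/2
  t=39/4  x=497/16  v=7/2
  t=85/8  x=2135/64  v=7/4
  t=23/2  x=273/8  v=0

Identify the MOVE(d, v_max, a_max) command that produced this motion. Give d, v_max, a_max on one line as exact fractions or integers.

d=273/8 v_max=7/2 a_max=2

final state: t=23/2, x=273/8, v=0 → d = 273/8
a_max = (7/4−0)/(7/8−0) = 2
max v = 7/2 over t∈[7/4,39/4] → v_max = 7/2
check: 7/2·(7/4+8) = 273/8 ✓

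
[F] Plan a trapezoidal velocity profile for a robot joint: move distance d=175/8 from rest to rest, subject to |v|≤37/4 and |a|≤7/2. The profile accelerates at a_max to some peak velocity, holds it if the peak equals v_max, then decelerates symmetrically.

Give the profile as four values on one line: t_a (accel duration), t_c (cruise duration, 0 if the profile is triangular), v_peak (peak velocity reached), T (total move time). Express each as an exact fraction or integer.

v_max²/a_max = (37/4)²/(7/2) = 1369/56
175/8 < 1369/56 so t_c = 0
v_peak = √(175/8·7/2) = √(1225/16) = 35/4
t_a = (35/4)/(7/2) = 5/2; t_c = 0
T = 2·5/2 = 5

t_a=5/2 t_c=0 v_peak=35/4 T=5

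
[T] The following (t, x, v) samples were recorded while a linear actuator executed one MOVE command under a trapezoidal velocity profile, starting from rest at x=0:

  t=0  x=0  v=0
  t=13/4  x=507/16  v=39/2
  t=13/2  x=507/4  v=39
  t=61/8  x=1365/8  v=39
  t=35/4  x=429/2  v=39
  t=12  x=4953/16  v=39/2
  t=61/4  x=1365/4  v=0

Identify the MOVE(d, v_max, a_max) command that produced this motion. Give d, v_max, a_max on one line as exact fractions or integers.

d=1365/4 v_max=39 a_max=6

final state: t=61/4, x=1365/4, v=0 → d = 1365/4
a_max = (39/2−0)/(13/4−0) = 6
max v = 39 over t∈[13/2,35/4] → v_max = 39
check: 39·(13/2+9/4) = 1365/4 ✓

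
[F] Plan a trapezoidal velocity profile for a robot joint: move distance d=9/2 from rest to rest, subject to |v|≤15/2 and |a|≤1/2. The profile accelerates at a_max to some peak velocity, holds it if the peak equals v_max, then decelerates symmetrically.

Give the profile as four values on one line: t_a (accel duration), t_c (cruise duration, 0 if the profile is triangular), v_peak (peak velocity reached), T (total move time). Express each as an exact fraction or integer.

v_max²/a_max = (15/2)²/(1/2) = 225/2
9/2 < 225/2 → triangular
v_peak = √(9/2·1/2) = √(9/4) = 3/2
t_a = (3/2)/(1/2) = 3; t_c = 0
T = 2·3 = 6

t_a=3 t_c=0 v_peak=3/2 T=6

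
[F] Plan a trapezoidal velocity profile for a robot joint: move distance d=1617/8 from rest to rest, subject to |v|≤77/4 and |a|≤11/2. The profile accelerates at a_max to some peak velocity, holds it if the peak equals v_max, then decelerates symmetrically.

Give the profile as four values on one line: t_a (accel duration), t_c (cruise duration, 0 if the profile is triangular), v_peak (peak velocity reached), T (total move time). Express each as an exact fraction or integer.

(v_max)²/a_max = (77/4)²/(11/2) = 539/8
1617/8 ≥ 539/8 so v_max reached
t_a = (77/4)/(11/2) = 7/2; v_peak = 77/4
d_cruise = 1617/8 − 539/8 = 539/4; t_c = (539/4)/(77/4) = 7
T = 2·7/2 + 7 = 14

t_a=7/2 t_c=7 v_peak=77/4 T=14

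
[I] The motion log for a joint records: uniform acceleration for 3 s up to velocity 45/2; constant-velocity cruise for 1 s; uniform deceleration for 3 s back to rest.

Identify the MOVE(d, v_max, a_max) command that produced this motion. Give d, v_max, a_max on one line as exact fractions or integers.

d=90 v_max=45/2 a_max=15/2

a_max = (45/2)/3 = 15/2
d_a = ½·45/2·3 = 135/4; d_c = 45/2·1 = 45/2
d = 2·135/4 + 45/2 = 90
t_c = 1 > 0 so v_max = 45/2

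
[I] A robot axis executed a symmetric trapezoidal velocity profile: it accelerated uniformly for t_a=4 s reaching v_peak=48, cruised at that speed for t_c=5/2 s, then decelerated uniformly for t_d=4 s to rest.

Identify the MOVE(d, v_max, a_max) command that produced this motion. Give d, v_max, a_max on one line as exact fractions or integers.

d=312 v_max=48 a_max=12

a_max = 48/4 = 12
d_a = ½·48·4 = 96; d_c = 48·5/2 = 120
d = 2·96 + 120 = 312
t_c = 5/2 > 0 → v_max = v_peak = 48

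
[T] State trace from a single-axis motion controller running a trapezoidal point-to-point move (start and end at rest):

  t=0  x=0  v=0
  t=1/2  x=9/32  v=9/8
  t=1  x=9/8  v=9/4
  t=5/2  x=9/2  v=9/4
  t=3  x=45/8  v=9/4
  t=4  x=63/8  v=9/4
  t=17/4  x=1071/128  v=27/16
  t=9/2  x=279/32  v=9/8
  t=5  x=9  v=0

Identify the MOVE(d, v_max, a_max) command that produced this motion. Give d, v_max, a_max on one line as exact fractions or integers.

d=9 v_max=9/4 a_max=9/4

final state: t=5, x=9, v=0 → d = 9
a_max = (9/8−0)/(1/2−0) = 9/4
max v = 9/4 over t∈[1,4] → v_max = 9/4
check: 9/4·(1+3) = 9 ✓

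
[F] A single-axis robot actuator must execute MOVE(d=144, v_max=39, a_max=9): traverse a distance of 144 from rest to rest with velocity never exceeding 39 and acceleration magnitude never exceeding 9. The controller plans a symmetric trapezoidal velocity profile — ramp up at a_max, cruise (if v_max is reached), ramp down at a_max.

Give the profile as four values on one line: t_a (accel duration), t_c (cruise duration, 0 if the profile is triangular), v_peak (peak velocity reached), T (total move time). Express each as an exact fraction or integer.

t_a=4 t_c=0 v_peak=36 T=8

vₘ²/aₘ = 39²/9 = 169
144 < 169 ⇒ no cruise
v_peak = √(144·9) = √1296 = 36
t_a = 36/9 = 4; t_c = 0
T = 2·4 = 8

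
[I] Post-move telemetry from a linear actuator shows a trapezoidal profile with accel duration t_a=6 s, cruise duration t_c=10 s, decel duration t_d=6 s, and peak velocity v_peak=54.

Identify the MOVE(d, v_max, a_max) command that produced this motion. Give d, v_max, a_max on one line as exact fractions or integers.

d=864 v_max=54 a_max=9

a_max = 54/6 = 9
d_a = ½·54·6 = 162; d_c = 54·10 = 540
d = 2·162 + 540 = 864
t_c = 10 > 0 → v_max = v_peak = 54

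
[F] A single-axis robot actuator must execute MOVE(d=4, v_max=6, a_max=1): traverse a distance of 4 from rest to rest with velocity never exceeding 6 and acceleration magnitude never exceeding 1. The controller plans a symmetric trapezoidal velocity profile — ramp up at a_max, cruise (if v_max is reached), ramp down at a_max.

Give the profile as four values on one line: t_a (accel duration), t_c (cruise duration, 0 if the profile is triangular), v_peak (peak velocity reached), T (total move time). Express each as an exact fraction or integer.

vₘ²/aₘ = 6²/1 = 36
4 < 36 ⇒ no cruise
v_peak = √(4·1) = √4 = 2
t_a = 2/1 = 2; t_c = 0
T = 2·2 = 4

t_a=2 t_c=0 v_peak=2 T=4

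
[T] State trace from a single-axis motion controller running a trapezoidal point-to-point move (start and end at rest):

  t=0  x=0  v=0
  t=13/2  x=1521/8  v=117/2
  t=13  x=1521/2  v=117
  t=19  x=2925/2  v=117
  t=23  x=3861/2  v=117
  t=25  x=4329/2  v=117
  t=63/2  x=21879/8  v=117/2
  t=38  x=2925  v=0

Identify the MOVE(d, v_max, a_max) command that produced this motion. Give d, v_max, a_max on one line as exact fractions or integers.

final state: t=38, x=2925, v=0 → d = 2925
a_max = (117/2−0)/(13/2−0) = 9
max v = 117 over t∈[13,25] → v_max = 117
check: 117·(13+12) = 2925 ✓

d=2925 v_max=117 a_max=9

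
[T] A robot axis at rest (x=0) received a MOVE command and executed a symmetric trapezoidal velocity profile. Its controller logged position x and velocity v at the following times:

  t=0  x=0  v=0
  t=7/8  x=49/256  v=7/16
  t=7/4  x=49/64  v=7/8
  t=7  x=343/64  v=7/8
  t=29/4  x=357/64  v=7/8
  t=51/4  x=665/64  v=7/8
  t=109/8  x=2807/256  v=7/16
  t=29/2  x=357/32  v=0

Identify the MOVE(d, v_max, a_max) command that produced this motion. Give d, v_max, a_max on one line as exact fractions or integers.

final state: t=29/2, x=357/32, v=0 → d = 357/32
a_max = (7/16−0)/(7/8−0) = 1/2
max v = 7/8 over t∈[7/4,51/4] → v_max = 7/8
check: 7/8·(7/4+11) = 357/32 ✓

d=357/32 v_max=7/8 a_max=1/2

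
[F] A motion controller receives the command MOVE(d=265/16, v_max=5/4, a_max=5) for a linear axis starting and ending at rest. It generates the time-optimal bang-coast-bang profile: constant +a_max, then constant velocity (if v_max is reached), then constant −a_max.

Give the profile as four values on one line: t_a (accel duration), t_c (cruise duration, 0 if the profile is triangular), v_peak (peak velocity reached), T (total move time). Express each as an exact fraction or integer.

vₘ²/aₘ = (5/4)²/5 = 5/16
265/16 ≥ 5/16 → trapezoidal
t_a = (5/4)/5 = 1/4; v_peak = 5/4
d_cruise = 265/16 − 5/16 = 65/4; t_c = (65/4)/(5/4) = 13
T = 2·1/4 + 13 = 27/2

t_a=1/4 t_c=13 v_peak=5/4 T=27/2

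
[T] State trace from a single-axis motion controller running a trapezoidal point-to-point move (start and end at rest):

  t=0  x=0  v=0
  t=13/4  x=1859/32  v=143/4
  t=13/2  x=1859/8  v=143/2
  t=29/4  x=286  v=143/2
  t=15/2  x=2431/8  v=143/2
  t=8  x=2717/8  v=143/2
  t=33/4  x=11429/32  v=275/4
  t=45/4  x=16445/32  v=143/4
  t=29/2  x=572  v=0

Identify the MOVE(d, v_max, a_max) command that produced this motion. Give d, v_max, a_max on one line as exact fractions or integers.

final state: t=29/2, x=572, v=0 → d = 572
a_max = (143/4−0)/(13/4−0) = 11
max v = 143/2 over t∈[13/2,8] → v_max = 143/2
check: 143/2·(13/2+3/2) = 572 ✓

d=572 v_max=143/2 a_max=11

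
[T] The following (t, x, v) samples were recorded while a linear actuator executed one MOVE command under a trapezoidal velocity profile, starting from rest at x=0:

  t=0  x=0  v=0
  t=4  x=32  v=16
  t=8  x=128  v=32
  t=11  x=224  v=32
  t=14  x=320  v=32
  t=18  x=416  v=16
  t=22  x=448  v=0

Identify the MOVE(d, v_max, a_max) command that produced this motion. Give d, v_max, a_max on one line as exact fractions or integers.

d=448 v_max=32 a_max=4

final state: t=22, x=448, v=0 → d = 448
a_max = (16−0)/(4−0) = 4
max v = 32 over t∈[8,14] → v_max = 32
check: 32·(8+6) = 448 ✓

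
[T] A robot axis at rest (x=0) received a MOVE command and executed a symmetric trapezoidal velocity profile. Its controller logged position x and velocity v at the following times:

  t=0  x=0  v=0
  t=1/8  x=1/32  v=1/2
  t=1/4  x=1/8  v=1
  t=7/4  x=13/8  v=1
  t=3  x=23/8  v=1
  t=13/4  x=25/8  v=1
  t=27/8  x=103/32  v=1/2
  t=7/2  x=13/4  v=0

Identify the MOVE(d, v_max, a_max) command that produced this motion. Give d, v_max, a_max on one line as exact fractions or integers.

d=13/4 v_max=1 a_max=4

final state: t=7/2, x=13/4, v=0 → d = 13/4
a_max = (1/2−0)/(1/8−0) = 4
max v = 1 over t∈[1/4,13/4] → v_max = 1
check: 1·(1/4+3) = 13/4 ✓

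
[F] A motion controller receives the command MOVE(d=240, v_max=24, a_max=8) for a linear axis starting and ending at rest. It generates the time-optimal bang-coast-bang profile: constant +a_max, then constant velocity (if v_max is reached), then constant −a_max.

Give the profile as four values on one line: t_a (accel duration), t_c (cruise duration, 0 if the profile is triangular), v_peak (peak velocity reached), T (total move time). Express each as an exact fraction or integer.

t_a=3 t_c=7 v_peak=24 T=13

vₘ²/aₘ = 24²/8 = 72
240 ≥ 72 so v_max reached
t_a = 24/8 = 3; v_peak = 24
d_cruise = 240 − 72 = 168; t_c = 168/24 = 7
T = 2·3 + 7 = 13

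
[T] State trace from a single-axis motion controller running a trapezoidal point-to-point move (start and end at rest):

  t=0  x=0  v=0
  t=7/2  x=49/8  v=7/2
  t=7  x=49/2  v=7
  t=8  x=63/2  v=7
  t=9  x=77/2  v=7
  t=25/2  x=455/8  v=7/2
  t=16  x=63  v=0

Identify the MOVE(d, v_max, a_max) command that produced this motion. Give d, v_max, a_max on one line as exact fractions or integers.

final state: t=16, x=63, v=0 → d = 63
a_max = (7/2−0)/(7/2−0) = 1
max v = 7 over t∈[7,9] → v_max = 7
check: 7·(7+2) = 63 ✓

d=63 v_max=7 a_max=1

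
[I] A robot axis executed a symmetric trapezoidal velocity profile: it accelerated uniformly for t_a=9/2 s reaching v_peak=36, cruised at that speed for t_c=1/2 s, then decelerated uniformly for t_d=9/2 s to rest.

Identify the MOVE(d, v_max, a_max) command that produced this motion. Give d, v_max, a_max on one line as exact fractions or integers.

d=180 v_max=36 a_max=8

a_max = 36/(9/2) = 8
d_a = ½·36·9/2 = 81; d_c = 36·1/2 = 18
d = 2·81 + 18 = 180
t_c = 1/2 > 0 ⇒ limit active, v_max = 36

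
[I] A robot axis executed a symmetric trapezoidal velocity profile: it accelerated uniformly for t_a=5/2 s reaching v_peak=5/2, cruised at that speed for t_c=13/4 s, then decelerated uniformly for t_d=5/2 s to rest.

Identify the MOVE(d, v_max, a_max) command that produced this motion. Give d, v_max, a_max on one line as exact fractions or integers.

d=115/8 v_max=5/2 a_max=1

a_max = (5/2)/(5/2) = 1
d_a = ½·5/2·5/2 = 25/8; d_c = 5/2·13/4 = 65/8
d = 2·25/8 + 65/8 = 115/8
t_c = 13/4 > 0 ⇒ limit active, v_max = 5/2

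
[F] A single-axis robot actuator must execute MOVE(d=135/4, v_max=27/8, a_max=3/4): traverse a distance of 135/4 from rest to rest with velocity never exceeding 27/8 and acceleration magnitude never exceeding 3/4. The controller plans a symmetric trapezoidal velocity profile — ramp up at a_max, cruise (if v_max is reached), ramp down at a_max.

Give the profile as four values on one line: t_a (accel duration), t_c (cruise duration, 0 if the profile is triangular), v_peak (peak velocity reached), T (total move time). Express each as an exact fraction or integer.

t_a=9/2 t_c=11/2 v_peak=27/8 T=29/2

(v_max)²/a_max = (27/8)²/(3/4) = 243/16
135/4 ≥ 243/16 → trapezoidal
t_a = (27/8)/(3/4) = 9/2; v_peak = 27/8
d_cruise = 135/4 − 243/16 = 297/16; t_c = (297/16)/(27/8) = 11/2
T = 2·9/2 + 11/2 = 29/2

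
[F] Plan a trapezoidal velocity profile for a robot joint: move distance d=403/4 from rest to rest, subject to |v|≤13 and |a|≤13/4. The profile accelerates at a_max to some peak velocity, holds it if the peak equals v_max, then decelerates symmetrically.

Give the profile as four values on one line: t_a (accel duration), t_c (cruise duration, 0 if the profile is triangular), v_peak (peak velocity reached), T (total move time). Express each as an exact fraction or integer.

vₘ²/aₘ = 13²/(13/4) = 52
403/4 ≥ 52 → trapezoidal
t_a = 13/(13/4) = 4; v_peak = 13
d_cruise = 403/4 − 52 = 195/4; t_c = (195/4)/13 = 15/4
T = 2·4 + 15/4 = 47/4

t_a=4 t_c=15/4 v_peak=13 T=47/4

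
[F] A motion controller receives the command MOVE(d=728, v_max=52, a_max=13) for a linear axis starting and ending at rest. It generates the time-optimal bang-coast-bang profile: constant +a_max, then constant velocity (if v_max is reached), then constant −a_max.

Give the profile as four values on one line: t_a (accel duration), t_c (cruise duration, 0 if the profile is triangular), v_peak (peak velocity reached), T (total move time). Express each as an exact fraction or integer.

t_a=4 t_c=10 v_peak=52 T=18

vₘ²/aₘ = 52²/13 = 208
728 ≥ 208 → trapezoidal
t_a = 52/13 = 4; v_peak = 52
d_cruise = 728 − 208 = 520; t_c = 520/52 = 10
T = 2·4 + 10 = 18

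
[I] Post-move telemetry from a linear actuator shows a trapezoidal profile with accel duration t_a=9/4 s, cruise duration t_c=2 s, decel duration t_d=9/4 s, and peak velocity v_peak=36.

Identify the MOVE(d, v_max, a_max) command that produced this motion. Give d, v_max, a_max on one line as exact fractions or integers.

a_max = 36/(9/4) = 16
d_a = ½·36·9/4 = 81/2; d_c = 36·2 = 72
d = 2·81/2 + 72 = 153
t_c = 2 > 0 → v_max = v_peak = 36

d=153 v_max=36 a_max=16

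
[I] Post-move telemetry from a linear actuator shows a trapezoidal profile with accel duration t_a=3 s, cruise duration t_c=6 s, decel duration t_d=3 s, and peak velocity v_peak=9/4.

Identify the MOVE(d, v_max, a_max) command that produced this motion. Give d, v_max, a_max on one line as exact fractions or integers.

d=81/4 v_max=9/4 a_max=3/4

a_max = (9/4)/3 = 3/4
d_a = ½·9/4·3 = 27/8; d_c = 9/4·6 = 27/2
d = 2·27/8 + 27/2 = 81/4
t_c = 6 > 0 → v_max = v_peak = 9/4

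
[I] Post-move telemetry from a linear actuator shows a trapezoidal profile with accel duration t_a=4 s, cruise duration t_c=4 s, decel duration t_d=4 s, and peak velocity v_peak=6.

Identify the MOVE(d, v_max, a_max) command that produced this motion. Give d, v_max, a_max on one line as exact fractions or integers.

a_max = 6/4 = 3/2
d_a = ½·6·4 = 12; d_c = 6·4 = 24
d = 2·12 + 24 = 48
t_c = 4 > 0 → v_max = v_peak = 6

d=48 v_max=6 a_max=3/2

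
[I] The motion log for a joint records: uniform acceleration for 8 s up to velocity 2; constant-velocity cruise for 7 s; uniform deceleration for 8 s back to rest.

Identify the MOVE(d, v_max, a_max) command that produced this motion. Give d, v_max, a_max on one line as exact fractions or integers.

a_max = 2/8 = 1/4
d_a = ½·2·8 = 8; d_c = 2·7 = 14
d = 2·8 + 14 = 30
t_c = 7 > 0 ⇒ limit active, v_max = 2

d=30 v_max=2 a_max=1/4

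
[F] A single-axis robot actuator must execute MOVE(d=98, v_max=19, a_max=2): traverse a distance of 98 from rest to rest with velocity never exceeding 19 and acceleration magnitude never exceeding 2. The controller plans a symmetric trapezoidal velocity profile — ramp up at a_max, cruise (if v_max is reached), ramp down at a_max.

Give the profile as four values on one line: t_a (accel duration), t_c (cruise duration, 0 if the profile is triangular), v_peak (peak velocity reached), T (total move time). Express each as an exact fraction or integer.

t_a=7 t_c=0 v_peak=14 T=14

(v_max)²/a_max = 19²/2 = 361/2
98 < 361/2 ⇒ no cruise
v_peak = √(98·2) = √196 = 14
t_a = 14/2 = 7; t_c = 0
T = 2·7 = 14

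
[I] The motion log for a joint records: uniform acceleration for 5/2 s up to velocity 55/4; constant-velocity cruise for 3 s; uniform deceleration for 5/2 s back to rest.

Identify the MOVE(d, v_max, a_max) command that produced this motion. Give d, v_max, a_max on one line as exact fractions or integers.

a_max = (55/4)/(5/2) = 11/2
d_a = ½·55/4·5/2 = 275/16; d_c = 55/4·3 = 165/4
d = 2·275/16 + 165/4 = 605/8
t_c = 3 > 0 → v_max = v_peak = 55/4

d=605/8 v_max=55/4 a_max=11/2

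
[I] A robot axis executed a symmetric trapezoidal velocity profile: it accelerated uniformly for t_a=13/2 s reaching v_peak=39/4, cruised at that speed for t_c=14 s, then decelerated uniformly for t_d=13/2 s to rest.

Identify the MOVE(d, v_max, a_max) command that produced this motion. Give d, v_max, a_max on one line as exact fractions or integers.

d=1599/8 v_max=39/4 a_max=3/2

a_max = (39/4)/(13/2) = 3/2
d_a = ½·39/4·13/2 = 507/16; d_c = 39/4·14 = 273/2
d = 2·507/16 + 273/2 = 1599/8
t_c = 14 > 0 → v_max = v_peak = 39/4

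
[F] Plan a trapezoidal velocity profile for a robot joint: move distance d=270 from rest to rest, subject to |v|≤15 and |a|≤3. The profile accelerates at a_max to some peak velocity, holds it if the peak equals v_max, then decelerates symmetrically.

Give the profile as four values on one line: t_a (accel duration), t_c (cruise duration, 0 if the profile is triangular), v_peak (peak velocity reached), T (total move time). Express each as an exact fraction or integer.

t_a=5 t_c=13 v_peak=15 T=23

v_max²/a_max = 15²/3 = 75
270 ≥ 75 so v_max reached
t_a = 15/3 = 5; v_peak = 15
d_cruise = 270 − 75 = 195; t_c = 195/15 = 13
T = 2·5 + 13 = 23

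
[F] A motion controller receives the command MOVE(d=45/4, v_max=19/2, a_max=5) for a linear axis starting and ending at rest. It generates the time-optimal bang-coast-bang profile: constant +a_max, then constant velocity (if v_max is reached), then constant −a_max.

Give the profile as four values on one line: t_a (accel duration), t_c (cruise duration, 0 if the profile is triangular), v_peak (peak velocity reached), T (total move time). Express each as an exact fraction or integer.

(v_max)²/a_max = (19/2)²/5 = 361/20
45/4 < 361/20 so t_c = 0
v_peak = √(45/4·5) = √(225/4) = 15/2
t_a = (15/2)/5 = 3/2; t_c = 0
T = 2·3/2 = 3

t_a=3/2 t_c=0 v_peak=15/2 T=3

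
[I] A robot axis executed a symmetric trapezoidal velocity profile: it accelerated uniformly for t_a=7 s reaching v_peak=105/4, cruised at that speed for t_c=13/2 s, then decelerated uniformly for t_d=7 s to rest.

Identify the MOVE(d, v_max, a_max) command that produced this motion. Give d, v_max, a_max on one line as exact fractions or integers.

d=2835/8 v_max=105/4 a_max=15/4

a_max = (105/4)/7 = 15/4
d_a = ½·105/4·7 = 735/8; d_c = 105/4·13/2 = 1365/8
d = 2·735/8 + 1365/8 = 2835/8
t_c = 13/2 > 0 so v_max = 105/4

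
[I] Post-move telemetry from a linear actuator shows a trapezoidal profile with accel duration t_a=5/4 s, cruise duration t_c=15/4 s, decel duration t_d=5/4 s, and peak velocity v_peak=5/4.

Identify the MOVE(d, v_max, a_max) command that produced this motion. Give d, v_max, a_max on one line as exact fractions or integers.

a_max = (5/4)/(5/4) = 1
d_a = ½·5/4·5/4 = 25/32; d_c = 5/4·15/4 = 75/16
d = 2·25/32 + 75/16 = 25/4
t_c = 15/4 > 0 ⇒ limit active, v_max = 5/4

d=25/4 v_max=5/4 a_max=1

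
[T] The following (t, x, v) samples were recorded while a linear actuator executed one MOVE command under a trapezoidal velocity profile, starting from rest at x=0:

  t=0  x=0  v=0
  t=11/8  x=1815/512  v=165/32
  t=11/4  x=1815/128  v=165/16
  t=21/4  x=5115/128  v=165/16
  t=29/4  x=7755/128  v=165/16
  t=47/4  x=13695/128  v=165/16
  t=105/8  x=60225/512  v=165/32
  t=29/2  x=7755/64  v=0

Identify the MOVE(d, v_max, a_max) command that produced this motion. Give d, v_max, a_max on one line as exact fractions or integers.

d=7755/64 v_max=165/16 a_max=15/4

final state: t=29/2, x=7755/64, v=0 → d = 7755/64
a_max = (165/32−0)/(11/8−0) = 15/4
max v = 165/16 over t∈[11/4,47/4] → v_max = 165/16
check: 165/16·(11/4+9) = 7755/64 ✓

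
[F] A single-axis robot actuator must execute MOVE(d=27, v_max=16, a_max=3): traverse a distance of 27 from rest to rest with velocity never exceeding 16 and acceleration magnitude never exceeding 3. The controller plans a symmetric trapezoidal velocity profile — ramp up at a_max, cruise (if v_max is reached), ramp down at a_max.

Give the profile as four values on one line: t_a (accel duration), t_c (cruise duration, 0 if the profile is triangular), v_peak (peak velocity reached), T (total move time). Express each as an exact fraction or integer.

t_a=3 t_c=0 v_peak=9 T=6

vₘ²/aₘ = 16²/3 = 256/3
27 < 256/3 so t_c = 0
v_peak = √(27·3) = √81 = 9
t_a = 9/3 = 3; t_c = 0
T = 2·3 = 6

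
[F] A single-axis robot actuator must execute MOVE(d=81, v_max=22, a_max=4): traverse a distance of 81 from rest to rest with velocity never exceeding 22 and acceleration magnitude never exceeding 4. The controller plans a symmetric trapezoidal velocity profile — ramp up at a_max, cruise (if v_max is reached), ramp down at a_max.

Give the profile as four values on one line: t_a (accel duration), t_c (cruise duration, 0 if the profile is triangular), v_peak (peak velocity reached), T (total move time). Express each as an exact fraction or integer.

(v_max)²/a_max = 22²/4 = 121
81 < 121 → triangular
v_peak = √(81·4) = √324 = 18
t_a = 18/4 = 9/2; t_c = 0
T = 2·9/2 = 9

t_a=9/2 t_c=0 v_peak=18 T=9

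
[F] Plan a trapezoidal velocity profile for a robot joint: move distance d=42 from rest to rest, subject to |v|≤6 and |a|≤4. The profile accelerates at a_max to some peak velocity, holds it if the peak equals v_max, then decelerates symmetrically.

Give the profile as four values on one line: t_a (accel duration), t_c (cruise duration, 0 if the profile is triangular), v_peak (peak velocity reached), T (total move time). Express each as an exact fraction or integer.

t_a=3/2 t_c=11/2 v_peak=6 T=17/2

v_max²/a_max = 6²/4 = 9
42 ≥ 9 ⇒ cruise phase
t_a = 6/4 = 3/2; v_peak = 6
d_cruise = 42 − 9 = 33; t_c = 33/6 = 11/2
T = 2·3/2 + 11/2 = 17/2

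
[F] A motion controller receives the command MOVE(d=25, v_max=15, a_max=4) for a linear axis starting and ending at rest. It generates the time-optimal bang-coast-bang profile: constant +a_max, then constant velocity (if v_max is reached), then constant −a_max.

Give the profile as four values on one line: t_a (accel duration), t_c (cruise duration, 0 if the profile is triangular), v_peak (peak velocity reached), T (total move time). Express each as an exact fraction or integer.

vₘ²/aₘ = 15²/4 = 225/4
25 < 225/4 → triangular
v_peak = √(25·4) = √100 = 10
t_a = 10/4 = 5/2; t_c = 0
T = 2·5/2 = 5

t_a=5/2 t_c=0 v_peak=10 T=5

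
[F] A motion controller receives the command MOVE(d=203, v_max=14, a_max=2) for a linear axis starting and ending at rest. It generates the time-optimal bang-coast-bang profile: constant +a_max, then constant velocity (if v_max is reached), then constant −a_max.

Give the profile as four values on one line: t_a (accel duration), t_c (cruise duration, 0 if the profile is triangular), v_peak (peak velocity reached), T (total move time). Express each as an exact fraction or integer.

t_a=7 t_c=15/2 v_peak=14 T=43/2

(v_max)²/a_max = 14²/2 = 98
203 ≥ 98 ⇒ cruise phase
t_a = 14/2 = 7; v_peak = 14
d_cruise = 203 − 98 = 105; t_c = 105/14 = 15/2
T = 2·7 + 15/2 = 43/2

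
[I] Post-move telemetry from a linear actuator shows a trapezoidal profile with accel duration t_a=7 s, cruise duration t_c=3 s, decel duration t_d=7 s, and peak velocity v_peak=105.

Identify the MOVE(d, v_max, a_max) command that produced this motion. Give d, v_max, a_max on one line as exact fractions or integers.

d=1050 v_max=105 a_max=15

a_max = 105/7 = 15
d_a = ½·105·7 = 735/2; d_c = 105·3 = 315
d = 2·735/2 + 315 = 1050
t_c = 3 > 0 → v_max = v_peak = 105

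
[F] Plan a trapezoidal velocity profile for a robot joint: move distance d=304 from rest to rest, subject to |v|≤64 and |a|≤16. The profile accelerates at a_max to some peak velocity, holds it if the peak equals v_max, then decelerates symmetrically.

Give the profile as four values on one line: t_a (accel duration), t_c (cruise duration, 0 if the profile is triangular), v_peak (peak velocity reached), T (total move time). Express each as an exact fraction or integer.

t_a=4 t_c=3/4 v_peak=64 T=35/4

vₘ²/aₘ = 64²/16 = 256
304 ≥ 256 so v_max reached
t_a = 64/16 = 4; v_peak = 64
d_cruise = 304 − 256 = 48; t_c = 48/64 = 3/4
T = 2·4 + 3/4 = 35/4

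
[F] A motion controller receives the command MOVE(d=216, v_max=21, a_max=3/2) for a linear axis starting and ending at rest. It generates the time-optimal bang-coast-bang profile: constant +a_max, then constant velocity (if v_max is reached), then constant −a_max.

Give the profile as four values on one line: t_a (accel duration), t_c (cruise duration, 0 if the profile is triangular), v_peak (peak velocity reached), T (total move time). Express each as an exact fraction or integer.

v_max²/a_max = 21²/(3/2) = 294
216 < 294 → triangular
v_peak = √(216·3/2) = √324 = 18
t_a = 18/(3/2) = 12; t_c = 0
T = 2·12 = 24

t_a=12 t_c=0 v_peak=18 T=24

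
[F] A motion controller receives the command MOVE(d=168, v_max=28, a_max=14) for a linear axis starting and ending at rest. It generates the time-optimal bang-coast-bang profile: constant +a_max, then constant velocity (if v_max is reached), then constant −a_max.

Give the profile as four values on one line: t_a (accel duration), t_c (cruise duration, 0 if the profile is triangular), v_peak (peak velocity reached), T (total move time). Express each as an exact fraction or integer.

t_a=2 t_c=4 v_peak=28 T=8

(v_max)²/a_max = 28²/14 = 56
168 ≥ 56 so v_max reached
t_a = 28/14 = 2; v_peak = 28
d_cruise = 168 − 56 = 112; t_c = 112/28 = 4
T = 2·2 + 4 = 8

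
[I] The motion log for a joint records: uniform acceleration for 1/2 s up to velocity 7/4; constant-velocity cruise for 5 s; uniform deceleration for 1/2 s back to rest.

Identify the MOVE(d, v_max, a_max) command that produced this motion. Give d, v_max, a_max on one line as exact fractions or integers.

a_max = (7/4)/(1/2) = 7/2
d_a = ½·7/4·1/2 = 7/16; d_c = 7/4·5 = 35/4
d = 2·7/16 + 35/4 = 77/8
t_c = 5 > 0 → v_max = v_peak = 7/4

d=77/8 v_max=7/4 a_max=7/2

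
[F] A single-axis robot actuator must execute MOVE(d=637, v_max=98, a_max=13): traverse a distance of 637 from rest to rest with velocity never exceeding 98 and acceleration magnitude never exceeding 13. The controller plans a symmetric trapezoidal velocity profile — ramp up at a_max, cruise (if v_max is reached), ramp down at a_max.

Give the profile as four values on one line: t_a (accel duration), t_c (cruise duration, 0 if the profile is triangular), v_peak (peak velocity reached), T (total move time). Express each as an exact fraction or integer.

t_a=7 t_c=0 v_peak=91 T=14

v_max²/a_max = 98²/13 = 9604/13
637 < 9604/13 so t_c = 0
v_peak = √(637·13) = √8281 = 91
t_a = 91/13 = 7; t_c = 0
T = 2·7 = 14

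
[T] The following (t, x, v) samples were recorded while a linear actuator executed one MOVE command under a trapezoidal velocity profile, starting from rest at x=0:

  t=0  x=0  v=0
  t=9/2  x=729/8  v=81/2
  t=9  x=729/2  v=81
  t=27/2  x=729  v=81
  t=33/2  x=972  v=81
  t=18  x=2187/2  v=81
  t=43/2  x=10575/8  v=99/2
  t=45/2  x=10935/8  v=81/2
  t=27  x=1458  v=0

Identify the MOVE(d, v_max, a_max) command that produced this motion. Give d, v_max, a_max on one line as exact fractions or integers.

final state: t=27, x=1458, v=0 → d = 1458
a_max = (81/2−0)/(9/2−0) = 9
max v = 81 over t∈[9,18] → v_max = 81
check: 81·(9+9) = 1458 ✓

d=1458 v_max=81 a_max=9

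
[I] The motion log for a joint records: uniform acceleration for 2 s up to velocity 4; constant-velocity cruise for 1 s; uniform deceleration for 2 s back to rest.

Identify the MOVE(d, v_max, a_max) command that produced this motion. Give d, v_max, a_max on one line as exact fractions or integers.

a_max = 4/2 = 2
d_a = ½·4·2 = 4; d_c = 4·1 = 4
d = 2·4 + 4 = 12
t_c = 1 > 0 ⇒ limit active, v_max = 4

d=12 v_max=4 a_max=2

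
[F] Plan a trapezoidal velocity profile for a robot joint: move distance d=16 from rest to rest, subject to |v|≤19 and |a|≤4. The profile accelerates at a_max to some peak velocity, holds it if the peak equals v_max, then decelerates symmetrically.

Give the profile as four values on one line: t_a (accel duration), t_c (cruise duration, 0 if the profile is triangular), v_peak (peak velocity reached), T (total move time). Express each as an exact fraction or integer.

(v_max)²/a_max = 19²/4 = 361/4
16 < 361/4 ⇒ no cruise
v_peak = √(16·4) = √64 = 8
t_a = 8/4 = 2; t_c = 0
T = 2·2 = 4

t_a=2 t_c=0 v_peak=8 T=4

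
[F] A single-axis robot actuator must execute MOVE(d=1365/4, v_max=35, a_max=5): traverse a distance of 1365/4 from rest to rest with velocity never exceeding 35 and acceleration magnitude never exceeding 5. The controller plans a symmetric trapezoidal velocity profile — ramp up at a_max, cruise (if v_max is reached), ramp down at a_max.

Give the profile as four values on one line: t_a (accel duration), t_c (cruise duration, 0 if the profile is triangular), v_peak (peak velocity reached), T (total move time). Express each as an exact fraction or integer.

vₘ²/aₘ = 35²/5 = 245
1365/4 ≥ 245 → trapezoidal
t_a = 35/5 = 7; v_peak = 35
d_cruise = 1365/4 − 245 = 385/4; t_c = (385/4)/35 = 11/4
T = 2·7 + 11/4 = 67/4

t_a=7 t_c=11/4 v_peak=35 T=67/4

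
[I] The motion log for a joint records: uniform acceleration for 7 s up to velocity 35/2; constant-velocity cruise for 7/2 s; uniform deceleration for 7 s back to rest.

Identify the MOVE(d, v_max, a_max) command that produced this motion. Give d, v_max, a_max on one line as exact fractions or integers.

a_max = (35/2)/7 = 5/2
d_a = ½·35/2·7 = 245/4; d_c = 35/2·7/2 = 245/4
d = 2·245/4 + 245/4 = 735/4
t_c = 7/2 > 0 ⇒ limit active, v_max = 35/2

d=735/4 v_max=35/2 a_max=5/2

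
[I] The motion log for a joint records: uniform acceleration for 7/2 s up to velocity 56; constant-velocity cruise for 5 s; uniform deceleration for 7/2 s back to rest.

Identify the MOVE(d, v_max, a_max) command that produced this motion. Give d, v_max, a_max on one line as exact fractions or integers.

d=476 v_max=56 a_max=16

a_max = 56/(7/2) = 16
d_a = ½·56·7/2 = 98; d_c = 56·5 = 280
d = 2·98 + 280 = 476
t_c = 5 > 0 ⇒ limit active, v_max = 56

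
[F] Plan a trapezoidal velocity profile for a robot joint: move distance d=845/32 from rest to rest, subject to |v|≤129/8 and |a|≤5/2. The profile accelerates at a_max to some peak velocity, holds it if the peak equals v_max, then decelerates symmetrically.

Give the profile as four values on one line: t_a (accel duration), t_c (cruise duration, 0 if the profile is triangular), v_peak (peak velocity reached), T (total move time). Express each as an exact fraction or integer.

(v_max)²/a_max = (129/8)²/(5/2) = 16641/160
845/32 < 16641/160 ⇒ no cruise
v_peak = √(845/32·5/2) = √(4225/64) = 65/8
t_a = (65/8)/(5/2) = 13/4; t_c = 0
T = 2·13/4 = 13/2

t_a=13/4 t_c=0 v_peak=65/8 T=13/2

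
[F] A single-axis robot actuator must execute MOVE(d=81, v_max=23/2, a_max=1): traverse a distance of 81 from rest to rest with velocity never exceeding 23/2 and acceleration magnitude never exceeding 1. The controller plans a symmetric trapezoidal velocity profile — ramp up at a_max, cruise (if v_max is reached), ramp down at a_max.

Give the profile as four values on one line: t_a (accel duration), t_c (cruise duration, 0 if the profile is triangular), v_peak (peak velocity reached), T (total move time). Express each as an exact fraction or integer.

vₘ²/aₘ = (23/2)²/1 = 529/4
81 < 529/4 → triangular
v_peak = √(81·1) = √81 = 9
t_a = 9/1 = 9; t_c = 0
T = 2·9 = 18

t_a=9 t_c=0 v_peak=9 T=18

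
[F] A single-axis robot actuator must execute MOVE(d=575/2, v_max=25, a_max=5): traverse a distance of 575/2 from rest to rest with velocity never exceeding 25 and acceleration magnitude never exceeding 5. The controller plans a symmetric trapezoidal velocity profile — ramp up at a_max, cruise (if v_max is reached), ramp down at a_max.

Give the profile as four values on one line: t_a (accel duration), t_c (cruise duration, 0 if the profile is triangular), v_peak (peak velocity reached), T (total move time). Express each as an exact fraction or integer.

v_max²/a_max = 25²/5 = 125
575/2 ≥ 125 so v_max reached
t_a = 25/5 = 5; v_peak = 25
d_cruise = 575/2 − 125 = 325/2; t_c = (325/2)/25 = 13/2
T = 2·5 + 13/2 = 33/2

t_a=5 t_c=13/2 v_peak=25 T=33/2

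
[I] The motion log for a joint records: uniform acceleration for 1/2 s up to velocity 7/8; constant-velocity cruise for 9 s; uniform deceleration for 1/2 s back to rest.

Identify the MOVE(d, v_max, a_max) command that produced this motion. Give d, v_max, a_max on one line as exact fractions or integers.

a_max = (7/8)/(1/2) = 7/4
d_a = ½·7/8·1/2 = 7/32; d_c = 7/8·9 = 63/8
d = 2·7/32 + 63/8 = 133/16
t_c = 9 > 0 ⇒ limit active, v_max = 7/8

d=133/16 v_max=7/8 a_max=7/4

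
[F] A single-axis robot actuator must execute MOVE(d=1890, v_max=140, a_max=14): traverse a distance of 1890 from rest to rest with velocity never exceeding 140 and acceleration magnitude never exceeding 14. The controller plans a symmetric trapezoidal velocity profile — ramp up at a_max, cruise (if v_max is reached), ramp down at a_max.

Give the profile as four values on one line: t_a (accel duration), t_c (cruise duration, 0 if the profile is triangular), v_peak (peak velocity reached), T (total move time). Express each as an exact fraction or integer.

vₘ²/aₘ = 140²/14 = 1400
1890 ≥ 1400 → trapezoidal
t_a = 140/14 = 10; v_peak = 140
d_cruise = 1890 − 1400 = 490; t_c = 490/140 = 7/2
T = 2·10 + 7/2 = 47/2

t_a=10 t_c=7/2 v_peak=140 T=47/2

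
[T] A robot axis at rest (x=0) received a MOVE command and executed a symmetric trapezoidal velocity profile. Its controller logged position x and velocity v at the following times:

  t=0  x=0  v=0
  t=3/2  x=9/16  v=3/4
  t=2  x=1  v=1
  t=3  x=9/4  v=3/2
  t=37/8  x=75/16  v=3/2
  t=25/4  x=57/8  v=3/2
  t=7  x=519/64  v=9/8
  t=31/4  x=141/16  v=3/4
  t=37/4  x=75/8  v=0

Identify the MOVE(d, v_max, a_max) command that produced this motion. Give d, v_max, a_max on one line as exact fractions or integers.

final state: t=37/4, x=75/8, v=0 → d = 75/8
a_max = (3/4−0)/(3/2−0) = 1/2
max v = 3/2 over t∈[3,25/4] → v_max = 3/2
check: 3/2·(3+13/4) = 75/8 ✓

d=75/8 v_max=3/2 a_max=1/2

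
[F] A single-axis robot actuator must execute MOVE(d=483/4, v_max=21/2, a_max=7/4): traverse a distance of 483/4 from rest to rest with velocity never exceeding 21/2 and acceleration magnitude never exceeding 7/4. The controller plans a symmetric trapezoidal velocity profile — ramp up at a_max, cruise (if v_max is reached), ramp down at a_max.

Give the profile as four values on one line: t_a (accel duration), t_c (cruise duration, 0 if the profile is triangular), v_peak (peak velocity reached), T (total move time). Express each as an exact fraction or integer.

vₘ²/aₘ = (21/2)²/(7/4) = 63
483/4 ≥ 63 so v_max reached
t_a = (21/2)/(7/4) = 6; v_peak = 21/2
d_cruise = 483/4 − 63 = 231/4; t_c = (231/4)/(21/2) = 11/2
T = 2·6 + 11/2 = 35/2

t_a=6 t_c=11/2 v_peak=21/2 T=35/2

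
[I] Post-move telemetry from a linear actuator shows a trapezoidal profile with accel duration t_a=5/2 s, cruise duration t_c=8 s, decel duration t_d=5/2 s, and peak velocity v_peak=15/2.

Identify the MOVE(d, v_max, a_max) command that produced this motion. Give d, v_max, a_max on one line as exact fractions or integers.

d=315/4 v_max=15/2 a_max=3

a_max = (15/2)/(5/2) = 3
d_a = ½·15/2·5/2 = 75/8; d_c = 15/2·8 = 60
d = 2·75/8 + 60 = 315/4
t_c = 8 > 0 so v_max = 15/2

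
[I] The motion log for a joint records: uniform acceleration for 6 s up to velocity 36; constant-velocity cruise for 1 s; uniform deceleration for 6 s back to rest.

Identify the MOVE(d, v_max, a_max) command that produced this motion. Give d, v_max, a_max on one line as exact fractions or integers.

d=252 v_max=36 a_max=6

a_max = 36/6 = 6
d_a = ½·36·6 = 108; d_c = 36·1 = 36
d = 2·108 + 36 = 252
t_c = 1 > 0 ⇒ limit active, v_max = 36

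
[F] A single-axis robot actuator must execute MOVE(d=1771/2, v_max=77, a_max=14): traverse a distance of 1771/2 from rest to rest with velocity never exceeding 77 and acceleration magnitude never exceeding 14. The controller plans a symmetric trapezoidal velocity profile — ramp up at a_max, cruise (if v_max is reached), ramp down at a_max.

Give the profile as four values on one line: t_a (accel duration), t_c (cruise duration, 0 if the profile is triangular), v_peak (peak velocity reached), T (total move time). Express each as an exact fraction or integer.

t_a=11/2 t_c=6 v_peak=77 T=17

vₘ²/aₘ = 77²/14 = 847/2
1771/2 ≥ 847/2 ⇒ cruise phase
t_a = 77/14 = 11/2; v_peak = 77
d_cruise = 1771/2 − 847/2 = 462; t_c = 462/77 = 6
T = 2·11/2 + 6 = 17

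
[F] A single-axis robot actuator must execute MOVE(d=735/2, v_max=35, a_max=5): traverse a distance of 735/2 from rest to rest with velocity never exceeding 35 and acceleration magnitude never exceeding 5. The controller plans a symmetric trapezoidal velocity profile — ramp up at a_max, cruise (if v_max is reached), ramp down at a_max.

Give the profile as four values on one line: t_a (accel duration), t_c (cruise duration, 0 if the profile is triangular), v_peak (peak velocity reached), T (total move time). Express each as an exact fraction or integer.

t_a=7 t_c=7/2 v_peak=35 T=35/2

(v_max)²/a_max = 35²/5 = 245
735/2 ≥ 245 so v_max reached
t_a = 35/5 = 7; v_peak = 35
d_cruise = 735/2 − 245 = 245/2; t_c = (245/2)/35 = 7/2
T = 2·7 + 7/2 = 35/2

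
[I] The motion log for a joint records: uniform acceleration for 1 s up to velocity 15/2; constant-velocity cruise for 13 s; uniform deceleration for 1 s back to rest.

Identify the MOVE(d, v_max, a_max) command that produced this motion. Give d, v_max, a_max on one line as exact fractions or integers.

d=105 v_max=15/2 a_max=15/2

a_max = (15/2)/1 = 15/2
d_a = ½·15/2·1 = 15/4; d_c = 15/2·13 = 195/2
d = 2·15/4 + 195/2 = 105
t_c = 13 > 0 → v_max = v_peak = 15/2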